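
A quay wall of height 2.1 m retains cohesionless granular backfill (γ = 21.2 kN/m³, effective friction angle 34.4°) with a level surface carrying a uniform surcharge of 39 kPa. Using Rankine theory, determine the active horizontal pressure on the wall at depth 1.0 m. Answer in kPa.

K_a = (1 − sin φ)/(1 + sin φ) = 0.2780.
σ_v = γz + q = 21.2 × 1.0 + 39 = 60.20 kPa.
σ_h = K_a σ_v = 0.2780 × 60.20 = 16.73 kPa.

16.7 kPa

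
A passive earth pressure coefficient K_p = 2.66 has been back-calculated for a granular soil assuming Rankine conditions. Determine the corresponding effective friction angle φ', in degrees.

K_p = (1+sin φ)/(1−sin φ) ⇒ sin φ = (K_p − 1)/(K_p + 1) = 0.4536.
φ = arcsin(0.4536) = 26.97°.

27.0°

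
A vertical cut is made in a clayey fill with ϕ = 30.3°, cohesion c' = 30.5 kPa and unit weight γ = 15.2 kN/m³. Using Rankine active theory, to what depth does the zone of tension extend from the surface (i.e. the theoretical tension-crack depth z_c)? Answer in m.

K_a = tan²(45° − 30.3°/2) = 0.3293; √K_a = 0.5739.
The active pressure is zero where K_a γ z = 2c√K_a, so z_c = 2c/(γ√K_a) = 2×30.5/(15.2×0.5739) = 6.993 m.

6.99 m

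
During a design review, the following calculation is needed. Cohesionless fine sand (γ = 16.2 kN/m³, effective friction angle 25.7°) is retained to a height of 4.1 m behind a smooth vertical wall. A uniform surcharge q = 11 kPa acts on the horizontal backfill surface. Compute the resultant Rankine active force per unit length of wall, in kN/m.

K_a = tan²(45° − φ/2) = 0.3950.
Soil triangle: ½ K_a γ H² = 0.5×0.3950×16.2×4.1² = 53.79 kN/m.
Surcharge rectangle: K_a q H = 0.3950×11×4.1 = 17.82 kN/m.
Total = 53.79 + 17.82 = 71.60 kN/m.

71.6 kN/m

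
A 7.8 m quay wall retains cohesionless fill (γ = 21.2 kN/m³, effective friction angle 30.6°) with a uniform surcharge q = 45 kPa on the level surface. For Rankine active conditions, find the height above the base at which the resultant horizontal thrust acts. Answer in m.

3.06 m

K_a = 0.3253.
Triangular part P₁ = ½K_aγH² = 209.8 at H/3 = 2.600 m; rectangular part P₂ = K_a q H = 114.2 at H/2 = 3.900 m.
ȳ = (P₁·2.600 + P₂·3.900)/(P₁+P₂) = 3.058 m.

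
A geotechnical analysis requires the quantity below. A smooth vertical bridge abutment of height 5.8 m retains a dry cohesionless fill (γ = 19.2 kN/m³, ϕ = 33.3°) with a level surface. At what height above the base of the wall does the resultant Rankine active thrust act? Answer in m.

1.93 m

K_a = 0.2911.
The pressure distribution is triangular, so the resultant acts at H/3 above the base = 5.8/3 = 1.933 m.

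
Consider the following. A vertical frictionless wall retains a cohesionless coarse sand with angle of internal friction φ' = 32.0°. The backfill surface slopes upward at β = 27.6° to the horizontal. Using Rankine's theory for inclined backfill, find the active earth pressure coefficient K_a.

0.487

K_a = cos β · (cos β − √(cos²β − cos²φ)) / (cos β + √(cos²β − cos²φ)).
cos β = 0.8862, cos φ = 0.8480, √(cos²β − cos²φ) = 0.2572.
K_a = 0.8862 × (0.8862 − 0.2572)/(0.8862 + 0.2572) = 0.4875.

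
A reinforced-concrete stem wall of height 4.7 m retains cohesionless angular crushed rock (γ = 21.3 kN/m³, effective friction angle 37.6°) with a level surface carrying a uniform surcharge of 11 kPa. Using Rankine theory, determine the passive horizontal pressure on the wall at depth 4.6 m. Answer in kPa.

K_p = (1 + sin φ)/(1 − sin φ) = 4.130.
σ_v = γz + q = 21.3 × 4.6 + 11 = 109.0 kPa.
σ_h = K_p σ_v = 4.130 × 109.0 = 450.1 kPa.

450 kPa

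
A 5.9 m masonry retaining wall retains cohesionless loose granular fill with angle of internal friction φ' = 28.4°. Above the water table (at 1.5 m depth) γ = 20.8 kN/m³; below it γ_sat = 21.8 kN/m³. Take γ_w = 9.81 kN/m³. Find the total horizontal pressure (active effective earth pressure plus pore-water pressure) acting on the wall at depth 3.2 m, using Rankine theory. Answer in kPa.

35.0 kPa

K_a = (1 − sin φ)/(1 + sin φ) = 0.3554.
γ' = 21.8 − 9.81 = 11.99 kN/m³.
Effective vertical stress at 3.2 m: σ'_v = 20.8×1.5 + 11.99×1.70 = 51.58 kPa.
σ'_h = K_a σ'_v = 0.3554 × 51.58 = 18.33 kPa; u = γ_w × 1.70 = 16.68 kPa.
Total σ_h = 18.33 + 16.68 = 35.01 kPa.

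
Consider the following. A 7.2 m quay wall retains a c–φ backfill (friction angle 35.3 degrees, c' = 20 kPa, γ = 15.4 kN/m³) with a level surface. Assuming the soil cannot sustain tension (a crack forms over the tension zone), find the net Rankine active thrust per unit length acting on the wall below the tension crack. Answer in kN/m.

K_a = 0.2675; √K_a = 0.5172.
Tension-crack depth z_c = 2c/(γ√K_a) = 2×20/(15.4×0.5172) = 5.022 m.
σ_a at base = K_a γ H − 2c√K_a = 0.2675×15.4×7.2 − 2×20×0.5172 = 8.975 kPa.
P_a = ½ × 8.975 × (H − z_c) = 0.5×8.975×2.178 = 9.776 kN/m.

9.78 kN/m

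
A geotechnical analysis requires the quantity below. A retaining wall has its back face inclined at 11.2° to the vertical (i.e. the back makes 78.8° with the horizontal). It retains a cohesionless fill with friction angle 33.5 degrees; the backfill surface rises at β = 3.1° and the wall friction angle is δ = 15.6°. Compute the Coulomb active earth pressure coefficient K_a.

K_a = sin²(α+φ) / [sin²α · sin(α−δ) · (1 + √{sin(φ+δ)sin(φ−β) / (sin(α−δ)sin(α+β))})²].
With α = 78.8°, φ = 33.5°, δ = 15.6°, β = 3.1°: K_a = 0.3626.

0.363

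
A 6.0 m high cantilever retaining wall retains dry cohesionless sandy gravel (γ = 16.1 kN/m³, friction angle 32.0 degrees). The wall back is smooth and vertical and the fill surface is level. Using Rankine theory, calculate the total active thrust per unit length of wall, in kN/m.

K_a = tan²(45° − φ/2) = 0.3073.
P_a = ½ K_a γ H² = 0.5 × 0.3073 × 16.1 × 6.0² = 89.04 kN/m.

89.0 kN/m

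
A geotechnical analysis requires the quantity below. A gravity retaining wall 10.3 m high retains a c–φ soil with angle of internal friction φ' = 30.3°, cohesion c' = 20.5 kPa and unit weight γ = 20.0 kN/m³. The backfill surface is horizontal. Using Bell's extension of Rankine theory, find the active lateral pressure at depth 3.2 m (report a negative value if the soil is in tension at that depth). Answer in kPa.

-2.45 kPa

K_a = (1 − sin φ)/(1 + sin φ) = 0.3293.
σ_a = K_a γ z − 2c√K_a = 0.3293×20.0×3.2 − 2×20.5×0.5739 = -2.452 kPa.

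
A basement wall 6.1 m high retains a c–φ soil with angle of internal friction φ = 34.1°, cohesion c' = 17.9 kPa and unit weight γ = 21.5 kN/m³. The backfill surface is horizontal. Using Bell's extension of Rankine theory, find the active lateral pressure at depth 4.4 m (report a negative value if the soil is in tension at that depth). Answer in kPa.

K_a = (1 − sin φ)/(1 + sin φ) = 0.2815.
σ_a = K_a γ z − 2c√K_a = 0.2815×21.5×4.4 − 2×17.9×0.5306 = 7.637 kPa.

7.64 kPa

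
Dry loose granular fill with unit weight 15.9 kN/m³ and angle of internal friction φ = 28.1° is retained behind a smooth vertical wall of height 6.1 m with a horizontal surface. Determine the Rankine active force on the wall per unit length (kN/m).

106 kN/m

K_a = tan²(45° − φ/2) = 0.3596.
P_a = ½ K_a γ H² = 0.5 × 0.3596 × 15.9 × 6.1² = 106.4 kN/m.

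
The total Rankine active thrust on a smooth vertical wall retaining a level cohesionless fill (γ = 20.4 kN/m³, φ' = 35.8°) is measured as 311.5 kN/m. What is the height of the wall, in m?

10.8 m

K_a = 0.2619. P_a = ½ K_a γ H² ⇒ H = √(2P_a/(K_a γ)).
H = √(2×311.5/(0.2619×20.4)) = 10.80 m.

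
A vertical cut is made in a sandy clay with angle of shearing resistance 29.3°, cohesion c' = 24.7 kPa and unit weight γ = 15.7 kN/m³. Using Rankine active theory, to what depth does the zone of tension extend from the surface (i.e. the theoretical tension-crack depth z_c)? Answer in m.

5.37 m

K_a = tan²(45° − 29.3°/2) = 0.3428; √K_a = 0.5855.
The active pressure is zero where K_a γ z = 2c√K_a, so z_c = 2c/(γ√K_a) = 2×24.7/(15.7×0.5855) = 5.374 m.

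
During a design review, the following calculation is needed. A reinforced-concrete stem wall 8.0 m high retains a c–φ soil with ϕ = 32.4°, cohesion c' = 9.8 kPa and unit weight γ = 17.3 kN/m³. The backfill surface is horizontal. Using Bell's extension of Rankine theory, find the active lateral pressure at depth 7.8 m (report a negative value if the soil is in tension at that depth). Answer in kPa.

K_a = (1 − sin φ)/(1 + sin φ) = 0.3022.
σ_a = K_a γ z − 2c√K_a = 0.3022×17.3×7.8 − 2×9.8×0.5498 = 30.01 kPa.

30.0 kPa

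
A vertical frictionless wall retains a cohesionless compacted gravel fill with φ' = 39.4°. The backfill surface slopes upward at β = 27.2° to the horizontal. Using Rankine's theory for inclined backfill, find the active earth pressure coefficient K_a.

K_a = cos β · (cos β − √(cos²β − cos²φ)) / (cos β + √(cos²β − cos²φ)).
cos β = 0.8894, cos φ = 0.7727, √(cos²β − cos²φ) = 0.4404.
K_a = 0.8894 × (0.8894 − 0.4404)/(0.8894 + 0.4404) = 0.3003.

0.300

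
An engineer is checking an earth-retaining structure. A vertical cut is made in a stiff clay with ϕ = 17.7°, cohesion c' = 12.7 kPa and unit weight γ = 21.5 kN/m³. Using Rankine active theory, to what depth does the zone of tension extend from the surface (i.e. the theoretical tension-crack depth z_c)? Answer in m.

1.62 m

K_a = tan²(45° − 17.7°/2) = 0.5337; √K_a = 0.7306.
The active pressure is zero where K_a γ z = 2c√K_a, so z_c = 2c/(γ√K_a) = 2×12.7/(21.5×0.7306) = 1.617 m.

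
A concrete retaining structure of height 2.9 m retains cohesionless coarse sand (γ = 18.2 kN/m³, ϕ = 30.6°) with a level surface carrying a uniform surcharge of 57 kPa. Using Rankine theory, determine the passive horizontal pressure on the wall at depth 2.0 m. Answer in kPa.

K_p = (1 + sin φ)/(1 − sin φ) = 3.074.
σ_v = γz + q = 18.2 × 2.0 + 57 = 93.40 kPa.
σ_h = K_p σ_v = 3.074 × 93.40 = 287.1 kPa.

287 kPa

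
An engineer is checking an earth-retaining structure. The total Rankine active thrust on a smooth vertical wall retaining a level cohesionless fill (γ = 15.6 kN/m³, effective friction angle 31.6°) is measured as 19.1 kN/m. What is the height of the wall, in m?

K_a = 0.3123. P_a = ½ K_a γ H² ⇒ H = √(2P_a/(K_a γ)).
H = √(2×19.1/(0.3123×15.6)) = 2.800 m.

2.80 m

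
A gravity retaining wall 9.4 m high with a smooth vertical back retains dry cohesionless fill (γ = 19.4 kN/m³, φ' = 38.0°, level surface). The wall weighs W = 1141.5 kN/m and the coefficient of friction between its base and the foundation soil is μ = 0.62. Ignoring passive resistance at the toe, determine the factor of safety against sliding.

3.47

K_a = tan²(45° − 38.0°/2) = 0.2379.
P_a = ½K_aγH² = 0.5×0.2379×19.4×9.4² = 203.9 kN/m, acting at H/3 = 3.133 m above the base.
FS_sliding = μW / P_a = 0.62×1141.5 / 203.9 = 3.471.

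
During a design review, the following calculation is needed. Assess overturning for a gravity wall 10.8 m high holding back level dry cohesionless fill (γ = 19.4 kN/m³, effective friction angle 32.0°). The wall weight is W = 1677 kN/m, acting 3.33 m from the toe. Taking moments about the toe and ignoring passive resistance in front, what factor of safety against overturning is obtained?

K_a = tan²(45° − 32.0°/2) = 0.3073.
P_a = ½K_aγH² = 0.5×0.3073×19.4×10.8² = 347.6 kN/m, acting at H/3 = 3.600 m above the base.
Overturning moment M_o = P_a × H/3 = 347.6 × 3.600 = 1251.
Resisting moment M_r = W × 3.33 = 1677 × 3.33 = 5584.
FS_overturning = M_r/M_o = 5584/1251 = 4.462.

4.46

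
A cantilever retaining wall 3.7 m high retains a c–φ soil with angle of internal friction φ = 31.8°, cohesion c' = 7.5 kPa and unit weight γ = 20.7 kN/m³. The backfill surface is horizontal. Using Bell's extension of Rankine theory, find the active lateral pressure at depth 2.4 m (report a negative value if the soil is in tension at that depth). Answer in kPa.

7.04 kPa

K_a = (1 − sin φ)/(1 + sin φ) = 0.3098.
σ_a = K_a γ z − 2c√K_a = 0.3098×20.7×2.4 − 2×7.5×0.5566 = 7.042 kPa.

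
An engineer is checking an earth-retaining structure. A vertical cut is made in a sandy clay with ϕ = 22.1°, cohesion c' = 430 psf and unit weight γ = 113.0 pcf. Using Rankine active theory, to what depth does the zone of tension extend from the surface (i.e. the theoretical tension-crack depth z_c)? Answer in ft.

11.3 ft

K_a = tan²(45° − 22.1°/2) = 0.4533; √K_a = 0.6732.
The active pressure is zero where K_a γ z = 2c√K_a, so z_c = 2c/(γ√K_a) = 2×430/(113.0×0.6732) = 11.30 ft.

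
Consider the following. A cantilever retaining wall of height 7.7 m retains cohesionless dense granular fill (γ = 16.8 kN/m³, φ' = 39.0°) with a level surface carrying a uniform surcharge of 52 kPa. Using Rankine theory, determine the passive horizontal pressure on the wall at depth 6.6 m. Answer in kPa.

716 kPa

K_p = (1 + sin φ)/(1 − sin φ) = 4.395.
σ_v = γz + q = 16.8 × 6.6 + 52 = 162.9 kPa.
σ_h = K_p σ_v = 4.395 × 162.9 = 715.9 kPa.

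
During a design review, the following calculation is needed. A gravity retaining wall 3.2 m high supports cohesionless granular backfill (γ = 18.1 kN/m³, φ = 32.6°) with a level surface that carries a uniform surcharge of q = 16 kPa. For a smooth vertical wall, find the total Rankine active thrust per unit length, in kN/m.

43.1 kN/m

K_a = tan²(45° − φ/2) = 0.2997.
Soil triangle: ½ K_a γ H² = 0.5×0.2997×18.1×3.2² = 27.78 kN/m.
Surcharge rectangle: K_a q H = 0.2997×16×3.2 = 15.35 kN/m.
Total = 27.78 + 15.35 = 43.12 kN/m.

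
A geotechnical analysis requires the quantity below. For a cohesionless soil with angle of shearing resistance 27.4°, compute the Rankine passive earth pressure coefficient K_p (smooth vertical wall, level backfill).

2.71

K_p = (1 + sin φ)/(1 − sin φ) = tan²(45° + 27.4°/2) = 2.705.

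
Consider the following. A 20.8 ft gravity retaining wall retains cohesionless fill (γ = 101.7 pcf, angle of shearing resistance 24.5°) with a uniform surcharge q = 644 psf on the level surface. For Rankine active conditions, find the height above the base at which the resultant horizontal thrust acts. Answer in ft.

K_a = 0.4137.
Triangular part P₁ = ½K_aγH² = 9102 at H/3 = 6.933 ft; rectangular part P₂ = K_a q H = 5542 at H/2 = 10.40 ft.
ȳ = (P₁·6.933 + P₂·10.40)/(P₁+P₂) = 8.245 ft.

8.25 ft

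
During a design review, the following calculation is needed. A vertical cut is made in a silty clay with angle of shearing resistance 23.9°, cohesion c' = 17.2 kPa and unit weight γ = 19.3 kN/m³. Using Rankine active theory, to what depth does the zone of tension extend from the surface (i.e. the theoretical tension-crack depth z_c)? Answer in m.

2.74 m

K_a = tan²(45° − 23.9°/2) = 0.4233; √K_a = 0.6506.
The active pressure is zero where K_a γ z = 2c√K_a, so z_c = 2c/(γ√K_a) = 2×17.2/(19.3×0.6506) = 2.739 m.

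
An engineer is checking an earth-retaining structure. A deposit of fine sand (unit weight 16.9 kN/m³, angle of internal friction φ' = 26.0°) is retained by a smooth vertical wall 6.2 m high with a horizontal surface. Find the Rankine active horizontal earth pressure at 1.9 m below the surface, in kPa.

K_a = (1 − sin φ)/(1 + sin φ) = 0.3905.
σ_h = K_a γ z = 0.3905 × 16.9 × 1.9 = 12.54 kPa.

12.5 kPa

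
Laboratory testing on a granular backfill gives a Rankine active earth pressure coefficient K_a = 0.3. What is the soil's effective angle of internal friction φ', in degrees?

K_a = tan²(45° − φ/2) ⇒ 45° − φ/2 = arctan(√0.3) = 28.71°.
φ = 2(45° − 28.71°) = 32.58°.

32.6°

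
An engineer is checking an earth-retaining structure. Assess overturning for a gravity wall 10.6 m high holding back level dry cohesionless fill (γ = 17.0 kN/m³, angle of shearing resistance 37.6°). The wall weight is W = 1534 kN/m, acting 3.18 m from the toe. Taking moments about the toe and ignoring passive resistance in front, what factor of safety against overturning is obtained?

5.97

K_a = tan²(45° − 37.6°/2) = 0.2421.
P_a = ½K_aγH² = 0.5×0.2421×17.0×10.6² = 231.2 kN/m, acting at H/3 = 3.533 m above the base.
Overturning moment M_o = P_a × H/3 = 231.2 × 3.533 = 817.1.
Resisting moment M_r = W × 3.18 = 1534 × 3.18 = 4878.
FS_overturning = M_r/M_o = 4878/817.1 = 5.970.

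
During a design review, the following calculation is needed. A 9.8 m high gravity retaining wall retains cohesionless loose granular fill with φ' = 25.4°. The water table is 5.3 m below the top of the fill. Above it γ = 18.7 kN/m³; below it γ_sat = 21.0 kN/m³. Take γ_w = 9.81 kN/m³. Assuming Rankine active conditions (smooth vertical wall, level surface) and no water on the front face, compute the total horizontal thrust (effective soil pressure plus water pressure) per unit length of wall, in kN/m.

K_a = tan²(45° − φ/2) = 0.3996.
γ' = 21.0 − 9.81 = 11.19 kN/m³. Depth below WT = 4.5 m.
σ'_h at WT = K_a γ d_w = 39.61 kPa; at base = 39.61 + K_a γ' × 4.5 = 59.73 kPa.
P₁ (0–5.3 m) = ½×39.61×5.3 = 105.0. P₂ (5.3–9.8 m) = ½(39.61+59.73)×4.5 = 223.5.
P_w = ½ γ_w h₂² = 0.5×9.81×4.5² = 99.33. Total = 105.0+223.5+99.33 = 427.8 kN/m.

428 kN/m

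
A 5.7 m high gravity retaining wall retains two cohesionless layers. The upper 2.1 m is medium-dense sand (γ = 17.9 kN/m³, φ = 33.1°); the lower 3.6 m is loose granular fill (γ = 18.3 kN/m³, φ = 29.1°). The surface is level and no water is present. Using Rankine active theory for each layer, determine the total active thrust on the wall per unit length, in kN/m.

99.3 kN/m

K_a1 = tan²(45°−33.1°/2) = 0.2936; K_a2 = tan²(45°−29.1°/2) = 0.3456.
Layer 1: σ at base = K_a1 γ₁ h₁ = 11.04 kPa; P₁ = ½×11.04×2.1 = 11.59.
Layer 2: σ_v at top = γ₁h₁ = 37.59; σ_h top = K_a2×37.59 = 12.99; σ_h base = K_a2×(37.59+18.3×3.6) = 35.76.
P₂ = ½(12.99+35.76)×3.6 = 87.75. Total P_a = 11.59+87.75 = 99.34 kN/m.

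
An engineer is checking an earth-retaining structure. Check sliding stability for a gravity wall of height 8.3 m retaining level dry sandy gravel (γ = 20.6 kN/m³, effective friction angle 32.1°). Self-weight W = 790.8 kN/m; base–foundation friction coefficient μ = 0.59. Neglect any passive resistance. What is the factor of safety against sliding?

2.15

K_a = tan²(45° − 32.1°/2) = 0.3060.
P_a = ½K_aγH² = 0.5×0.3060×20.6×8.3² = 217.1 kN/m, acting at H/3 = 2.767 m above the base.
FS_sliding = μW / P_a = 0.59×790.8 / 217.1 = 2.149.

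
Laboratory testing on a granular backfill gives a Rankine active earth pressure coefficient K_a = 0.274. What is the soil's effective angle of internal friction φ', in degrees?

K_a = tan²(45° − φ/2) ⇒ 45° − φ/2 = arctan(√0.274) = 27.63°.
φ = 2(45° − 27.63°) = 34.74°.

34.7°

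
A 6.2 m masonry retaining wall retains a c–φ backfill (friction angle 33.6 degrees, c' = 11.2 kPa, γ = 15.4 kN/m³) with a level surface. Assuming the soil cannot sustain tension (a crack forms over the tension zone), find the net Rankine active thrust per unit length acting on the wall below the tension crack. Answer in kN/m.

26.9 kN/m

K_a = 0.2875; √K_a = 0.5362.
Tension-crack depth z_c = 2c/(γ√K_a) = 2×11.2/(15.4×0.5362) = 2.713 m.
σ_a at base = K_a γ H − 2c√K_a = 0.2875×15.4×6.2 − 2×11.2×0.5362 = 15.44 kPa.
P_a = ½ × 15.44 × (H − z_c) = 0.5×15.44×3.487 = 26.92 kN/m.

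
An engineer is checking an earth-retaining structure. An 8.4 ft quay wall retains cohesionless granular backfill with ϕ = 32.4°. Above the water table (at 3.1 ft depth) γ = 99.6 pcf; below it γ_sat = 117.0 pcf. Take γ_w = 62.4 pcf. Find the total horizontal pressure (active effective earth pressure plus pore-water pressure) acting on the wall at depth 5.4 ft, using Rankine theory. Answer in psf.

K_a = (1 − sin φ)/(1 + sin φ) = 0.3022.
γ' = 117.0 − 62.4 = 54.60 pcf.
Effective vertical stress at 5.4 ft: σ'_v = 99.6×3.1 + 54.60×2.30 = 434.3 psf.
σ'_h = K_a σ'_v = 0.3022 × 434.3 = 131.3 psf; u = γ_w × 2.30 = 143.5 psf.
Total σ_h = 131.3 + 143.5 = 274.8 psf.

275 psf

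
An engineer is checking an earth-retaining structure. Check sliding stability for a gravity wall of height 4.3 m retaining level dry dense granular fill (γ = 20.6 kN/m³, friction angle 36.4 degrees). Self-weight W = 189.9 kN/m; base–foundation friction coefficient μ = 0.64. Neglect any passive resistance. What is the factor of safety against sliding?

K_a = tan²(45° − 36.4°/2) = 0.2552.
P_a = ½K_aγH² = 0.5×0.2552×20.6×4.3² = 48.59 kN/m, acting at H/3 = 1.433 m above the base.
FS_sliding = μW / P_a = 0.64×189.9 / 48.59 = 2.501.

2.50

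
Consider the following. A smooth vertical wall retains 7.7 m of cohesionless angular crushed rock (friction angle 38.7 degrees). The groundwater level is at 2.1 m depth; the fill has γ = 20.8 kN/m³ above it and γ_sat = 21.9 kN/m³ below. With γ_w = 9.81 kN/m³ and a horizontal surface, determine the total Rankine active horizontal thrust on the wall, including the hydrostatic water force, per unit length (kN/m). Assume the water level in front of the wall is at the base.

265 kN/m

K_a = tan²(45° − φ/2) = 0.2306.
γ' = 21.9 − 9.81 = 12.09 kN/m³. Depth below WT = 5.6 m.
σ'_h at WT = K_a γ d_w = 10.07 kPa; at base = 10.07 + K_a γ' × 5.6 = 25.68 kPa.
P₁ (0–2.1 m) = ½×10.07×2.1 = 10.58. P₂ (2.1–7.7 m) = ½(10.07+25.68)×5.6 = 100.1.
P_w = ½ γ_w h₂² = 0.5×9.81×5.6² = 153.8. Total = 10.58+100.1+153.8 = 264.5 kN/m.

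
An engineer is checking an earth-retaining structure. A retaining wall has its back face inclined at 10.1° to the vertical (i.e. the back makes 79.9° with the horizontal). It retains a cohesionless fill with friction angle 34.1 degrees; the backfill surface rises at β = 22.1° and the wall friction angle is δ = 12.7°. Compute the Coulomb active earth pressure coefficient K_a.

K_a = sin²(α+φ) / [sin²α · sin(α−δ) · (1 + √{sin(φ+δ)sin(φ−β) / (sin(α−δ)sin(α+β))})²].
With α = 79.9°, φ = 34.1°, δ = 12.7°, β = 22.1°: K_a = 0.4698.

0.470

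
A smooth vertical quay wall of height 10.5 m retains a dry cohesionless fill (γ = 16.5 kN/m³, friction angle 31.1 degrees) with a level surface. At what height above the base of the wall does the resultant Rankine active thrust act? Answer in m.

K_a = 0.3188.
The pressure distribution is triangular, so the resultant acts at H/3 above the base = 10.5/3 = 3.500 m.

3.50 m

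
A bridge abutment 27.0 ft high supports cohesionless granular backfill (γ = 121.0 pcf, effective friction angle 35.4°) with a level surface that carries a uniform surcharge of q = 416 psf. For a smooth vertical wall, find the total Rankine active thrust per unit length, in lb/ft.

K_a = tan²(45° − φ/2) = 0.2664.
Soil triangle: ½ K_a γ H² = 0.5×0.2664×121.0×27.0² = 11750 lb/ft.
Surcharge rectangle: K_a q H = 0.2664×416×27.0 = 2992 lb/ft.
Total = 11750 + 2992 = 14740 lb/ft.

14700 lb/ft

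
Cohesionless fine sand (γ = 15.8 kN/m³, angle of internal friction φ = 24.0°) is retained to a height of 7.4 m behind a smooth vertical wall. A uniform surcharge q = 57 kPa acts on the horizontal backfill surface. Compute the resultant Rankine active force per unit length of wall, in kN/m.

K_a = tan²(45° − φ/2) = 0.4217.
Soil triangle: ½ K_a γ H² = 0.5×0.4217×15.8×7.4² = 182.4 kN/m.
Surcharge rectangle: K_a q H = 0.4217×57×7.4 = 177.9 kN/m.
Total = 182.4 + 177.9 = 360.3 kN/m.

360 kN/m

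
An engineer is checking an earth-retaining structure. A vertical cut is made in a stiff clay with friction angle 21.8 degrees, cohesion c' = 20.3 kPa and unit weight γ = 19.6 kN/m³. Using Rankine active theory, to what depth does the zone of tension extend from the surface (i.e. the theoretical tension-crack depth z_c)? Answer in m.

K_a = tan²(45° − 21.8°/2) = 0.4584; √K_a = 0.6771.
The active pressure is zero where K_a γ z = 2c√K_a, so z_c = 2c/(γ√K_a) = 2×20.3/(19.6×0.6771) = 3.059 m.

3.06 m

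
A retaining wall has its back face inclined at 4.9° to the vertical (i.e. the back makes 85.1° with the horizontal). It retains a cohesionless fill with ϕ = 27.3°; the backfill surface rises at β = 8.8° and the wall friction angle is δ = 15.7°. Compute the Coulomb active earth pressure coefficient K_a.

K_a = sin²(α+φ) / [sin²α · sin(α−δ) · (1 + √{sin(φ+δ)sin(φ−β) / (sin(α−δ)sin(α+β))})²].
With α = 85.1°, φ = 27.3°, δ = 15.7°, β = 8.8°: K_a = 0.4192.

0.419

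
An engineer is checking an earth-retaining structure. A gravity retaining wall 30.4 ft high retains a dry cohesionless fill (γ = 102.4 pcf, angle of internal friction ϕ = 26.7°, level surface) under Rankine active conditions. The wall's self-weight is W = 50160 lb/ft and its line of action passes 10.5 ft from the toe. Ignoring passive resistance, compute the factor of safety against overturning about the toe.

K_a = tan²(45° − 26.7°/2) = 0.3800.
P_a = ½K_aγH² = 0.5×0.3800×102.4×30.4² = 17980 lb/ft, acting at H/3 = 10.13 ft above the base.
Overturning moment M_o = P_a × H/3 = 17980 × 10.13 = 182200.
Resisting moment M_r = W × 10.5 = 50160 × 10.5 = 526700.
FS_overturning = M_r/M_o = 526700/182200 = 2.891.

2.89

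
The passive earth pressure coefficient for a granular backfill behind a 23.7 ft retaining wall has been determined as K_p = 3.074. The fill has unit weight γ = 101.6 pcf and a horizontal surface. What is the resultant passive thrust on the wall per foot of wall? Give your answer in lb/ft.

P = ½ K_p γ H² = 0.5 × 3.074 × 101.6 × 23.7² = 87710 lb/ft.

87700 lb/ft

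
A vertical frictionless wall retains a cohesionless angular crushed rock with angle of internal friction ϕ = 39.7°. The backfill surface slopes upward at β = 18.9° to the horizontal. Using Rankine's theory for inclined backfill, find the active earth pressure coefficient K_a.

0.250

K_a = cos β · (cos β − √(cos²β − cos²φ)) / (cos β + √(cos²β − cos²φ)).
cos β = 0.9461, cos φ = 0.7694, √(cos²β − cos²φ) = 0.5505.
K_a = 0.9461 × (0.9461 − 0.5505)/(0.9461 + 0.5505) = 0.2500.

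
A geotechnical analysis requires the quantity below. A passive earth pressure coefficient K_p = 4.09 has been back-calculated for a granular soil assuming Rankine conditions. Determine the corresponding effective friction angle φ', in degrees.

37.4°

K_p = (1+sin φ)/(1−sin φ) ⇒ sin φ = (K_p − 1)/(K_p + 1) = 0.6071.
φ = arcsin(0.6071) = 37.38°.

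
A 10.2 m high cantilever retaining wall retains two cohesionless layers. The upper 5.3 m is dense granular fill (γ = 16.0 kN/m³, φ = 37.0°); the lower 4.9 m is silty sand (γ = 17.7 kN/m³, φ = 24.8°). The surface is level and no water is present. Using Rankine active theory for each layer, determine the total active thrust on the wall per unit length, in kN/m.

313 kN/m

K_a1 = tan²(45°−37.0°/2) = 0.2486; K_a2 = tan²(45°−24.8°/2) = 0.4090.
Layer 1: σ at base = K_a1 γ₁ h₁ = 21.08 kPa; P₁ = ½×21.08×5.3 = 55.86.
Layer 2: σ_v at top = γ₁h₁ = 84.80; σ_h top = K_a2×84.80 = 34.68; σ_h base = K_a2×(84.80+17.7×4.9) = 70.15.
P₂ = ½(34.68+70.15)×4.9 = 256.9. Total P_a = 55.86+256.9 = 312.7 kN/m.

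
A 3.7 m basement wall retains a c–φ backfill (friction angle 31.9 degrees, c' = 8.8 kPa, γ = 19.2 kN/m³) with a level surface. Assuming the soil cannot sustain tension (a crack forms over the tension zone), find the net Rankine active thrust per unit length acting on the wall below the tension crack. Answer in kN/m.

12.4 kN/m

K_a = 0.3085; √K_a = 0.5555.
Tension-crack depth z_c = 2c/(γ√K_a) = 2×8.8/(19.2×0.5555) = 1.650 m.
σ_a at base = K_a γ H − 2c√K_a = 0.3085×19.2×3.7 − 2×8.8×0.5555 = 12.14 kPa.
P_a = ½ × 12.14 × (H − z_c) = 0.5×12.14×2.050 = 12.44 kN/m.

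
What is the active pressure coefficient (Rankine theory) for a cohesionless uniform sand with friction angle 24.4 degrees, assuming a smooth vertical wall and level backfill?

K_a = (1 − sin φ)/(1 + sin φ) = (1 − sin 24.4°)/(1 + sin 24.4°) = 0.4153.

0.415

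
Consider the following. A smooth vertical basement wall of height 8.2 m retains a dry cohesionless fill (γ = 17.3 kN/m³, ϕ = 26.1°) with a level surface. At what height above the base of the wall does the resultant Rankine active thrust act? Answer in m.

K_a = 0.3889.
The pressure distribution is triangular, so the resultant acts at H/3 above the base = 8.2/3 = 2.733 m.

2.73 m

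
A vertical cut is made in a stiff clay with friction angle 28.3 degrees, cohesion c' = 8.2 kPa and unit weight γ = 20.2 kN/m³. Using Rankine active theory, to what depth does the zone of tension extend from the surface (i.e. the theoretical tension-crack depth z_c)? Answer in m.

K_a = tan²(45° − 28.3°/2) = 0.3568; √K_a = 0.5973.
The active pressure is zero where K_a γ z = 2c√K_a, so z_c = 2c/(γ√K_a) = 2×8.2/(20.2×0.5973) = 1.359 m.

1.36 m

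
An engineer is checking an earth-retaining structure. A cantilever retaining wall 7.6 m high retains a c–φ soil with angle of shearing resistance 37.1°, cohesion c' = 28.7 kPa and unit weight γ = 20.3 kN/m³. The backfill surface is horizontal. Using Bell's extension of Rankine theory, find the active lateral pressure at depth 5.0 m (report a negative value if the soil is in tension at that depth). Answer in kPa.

-3.43 kPa

K_a = (1 − sin φ)/(1 + sin φ) = 0.2475.
σ_a = K_a γ z − 2c√K_a = 0.2475×20.3×5.0 − 2×28.7×0.4975 = -3.435 kPa.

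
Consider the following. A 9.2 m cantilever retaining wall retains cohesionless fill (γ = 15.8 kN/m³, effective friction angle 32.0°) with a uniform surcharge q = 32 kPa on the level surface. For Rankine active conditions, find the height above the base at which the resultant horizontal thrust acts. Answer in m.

3.54 m

K_a = 0.3073.
Triangular part P₁ = ½K_aγH² = 205.5 at H/3 = 3.067 m; rectangular part P₂ = K_a q H = 90.46 at H/2 = 4.600 m.
ȳ = (P₁·3.067 + P₂·4.600)/(P₁+P₂) = 3.535 m.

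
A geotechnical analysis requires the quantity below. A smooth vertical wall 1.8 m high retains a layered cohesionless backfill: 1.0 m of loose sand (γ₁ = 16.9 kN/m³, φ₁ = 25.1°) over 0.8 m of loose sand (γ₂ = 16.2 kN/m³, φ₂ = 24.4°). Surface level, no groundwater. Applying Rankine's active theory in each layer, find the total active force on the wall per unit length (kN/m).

K_a1 = tan²(45°−25.1°/2) = 0.4043; K_a2 = tan²(45°−24.4°/2) = 0.4153.
Layer 1: σ at base = K_a1 γ₁ h₁ = 6.833 kPa; P₁ = ½×6.833×1.0 = 3.416.
Layer 2: σ_v at top = γ₁h₁ = 16.90; σ_h top = K_a2×16.90 = 7.019; σ_h base = K_a2×(16.90+16.2×0.8) = 12.40.
P₂ = ½(7.019+12.40)×0.8 = 7.768. Total P_a = 3.416+7.768 = 11.18 kN/m.

11.2 kN/m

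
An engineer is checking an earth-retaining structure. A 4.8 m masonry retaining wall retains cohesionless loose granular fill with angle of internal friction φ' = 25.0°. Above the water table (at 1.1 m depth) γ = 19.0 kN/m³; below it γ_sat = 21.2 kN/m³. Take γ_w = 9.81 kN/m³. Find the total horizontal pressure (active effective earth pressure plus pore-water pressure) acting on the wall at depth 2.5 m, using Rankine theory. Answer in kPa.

28.7 kPa

K_a = (1 − sin φ)/(1 + sin φ) = 0.4059.
γ' = 21.2 − 9.81 = 11.39 kN/m³.
Effective vertical stress at 2.5 m: σ'_v = 19.0×1.1 + 11.39×1.40 = 36.85 kPa.
σ'_h = K_a σ'_v = 0.4059 × 36.85 = 14.95 kPa; u = γ_w × 1.40 = 13.73 kPa.
Total σ_h = 14.95 + 13.73 = 28.69 kPa.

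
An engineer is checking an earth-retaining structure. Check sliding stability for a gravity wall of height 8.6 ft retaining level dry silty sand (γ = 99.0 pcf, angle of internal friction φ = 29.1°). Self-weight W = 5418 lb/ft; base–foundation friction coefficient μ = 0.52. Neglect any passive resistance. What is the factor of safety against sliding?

2.23

K_a = tan²(45° − 29.1°/2) = 0.3456.
P_a = ½K_aγH² = 0.5×0.3456×99.0×8.6² = 1265 lb/ft, acting at H/3 = 2.867 ft above the base.
FS_sliding = μW / P_a = 0.52×5418 / 1265 = 2.227.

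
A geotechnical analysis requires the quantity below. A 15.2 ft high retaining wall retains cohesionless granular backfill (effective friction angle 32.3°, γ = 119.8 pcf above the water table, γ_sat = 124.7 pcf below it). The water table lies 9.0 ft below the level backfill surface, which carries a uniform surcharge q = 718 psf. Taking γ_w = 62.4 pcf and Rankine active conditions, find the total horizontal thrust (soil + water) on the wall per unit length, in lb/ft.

K_a = tan²(45° − φ/2) = 0.3035.
γ' = 124.7 − 62.4 = 62.30 pcf. h₂ = H − d_w = 6.2 ft.
σ'_h: at surface K_a·q = 217.9; at WT K_a(q+γd_w) = 545.1; at base K_a(q+γd_w+γ'h₂) = 662.3 psf.
P₁ = ½(217.9+545.1)×9.0 = 3434; P₂ = ½(545.1+662.3)×6.2 = 3743; P_w = ½γ_w h₂² = 1199.
Total = 3434+3743+1199 = 8376 lb/ft.

8380 lb/ft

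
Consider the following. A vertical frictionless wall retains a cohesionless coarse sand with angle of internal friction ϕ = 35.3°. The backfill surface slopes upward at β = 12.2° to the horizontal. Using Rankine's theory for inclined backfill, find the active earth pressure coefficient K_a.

0.284

K_a = cos β · (cos β − √(cos²β − cos²φ)) / (cos β + √(cos²β − cos²φ)).
cos β = 0.9774, cos φ = 0.8161, √(cos²β − cos²φ) = 0.5378.
K_a = 0.9774 × (0.9774 − 0.5378)/(0.9774 + 0.5378) = 0.2836.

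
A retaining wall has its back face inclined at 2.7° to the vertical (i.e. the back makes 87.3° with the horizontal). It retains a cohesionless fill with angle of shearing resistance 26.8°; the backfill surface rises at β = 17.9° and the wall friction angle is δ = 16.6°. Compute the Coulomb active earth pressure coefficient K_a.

0.492

K_a = sin²(α+φ) / [sin²α · sin(α−δ) · (1 + √{sin(φ+δ)sin(φ−β) / (sin(α−δ)sin(α+β))})²].
With α = 87.3°, φ = 26.8°, δ = 16.6°, β = 17.9°: K_a = 0.4916.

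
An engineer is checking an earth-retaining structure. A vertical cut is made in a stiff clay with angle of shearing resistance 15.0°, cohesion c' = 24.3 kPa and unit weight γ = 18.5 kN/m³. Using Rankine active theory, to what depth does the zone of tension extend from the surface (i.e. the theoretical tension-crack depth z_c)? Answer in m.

3.42 m

K_a = tan²(45° − 15.0°/2) = 0.5888; √K_a = 0.7673.
The active pressure is zero where K_a γ z = 2c√K_a, so z_c = 2c/(γ√K_a) = 2×24.3/(18.5×0.7673) = 3.424 m.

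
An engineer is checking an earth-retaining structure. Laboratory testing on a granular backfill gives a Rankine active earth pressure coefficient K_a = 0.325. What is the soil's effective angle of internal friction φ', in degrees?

K_a = tan²(45° − φ/2) ⇒ 45° − φ/2 = arctan(√0.325) = 29.69°.
φ = 2(45° − 29.69°) = 30.63°.

30.6°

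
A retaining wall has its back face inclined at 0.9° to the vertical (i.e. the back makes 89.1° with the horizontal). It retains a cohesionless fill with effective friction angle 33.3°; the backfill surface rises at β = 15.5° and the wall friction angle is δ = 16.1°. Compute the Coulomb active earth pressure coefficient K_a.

0.331

K_a = sin²(α+φ) / [sin²α · sin(α−δ) · (1 + √{sin(φ+δ)sin(φ−β) / (sin(α−δ)sin(α+β))})²].
With α = 89.1°, φ = 33.3°, δ = 16.1°, β = 15.5°: K_a = 0.3310.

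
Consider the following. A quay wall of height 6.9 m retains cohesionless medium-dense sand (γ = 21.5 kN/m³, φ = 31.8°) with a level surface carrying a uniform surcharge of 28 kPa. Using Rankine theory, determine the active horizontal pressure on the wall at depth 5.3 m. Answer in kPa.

K_a = (1 − sin φ)/(1 + sin φ) = 0.3098.
σ_v = γz + q = 21.5 × 5.3 + 28 = 141.9 kPa.
σ_h = K_a σ_v = 0.3098 × 141.9 = 43.98 kPa.

44.0 kPa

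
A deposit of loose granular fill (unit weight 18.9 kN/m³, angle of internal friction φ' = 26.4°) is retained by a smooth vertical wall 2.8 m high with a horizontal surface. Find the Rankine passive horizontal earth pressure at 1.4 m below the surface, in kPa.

K_p = (1 + sin φ)/(1 − sin φ) = 2.601.
σ_h = K_p γ z = 2.601 × 18.9 × 1.4 = 68.83 kPa.

68.8 kPa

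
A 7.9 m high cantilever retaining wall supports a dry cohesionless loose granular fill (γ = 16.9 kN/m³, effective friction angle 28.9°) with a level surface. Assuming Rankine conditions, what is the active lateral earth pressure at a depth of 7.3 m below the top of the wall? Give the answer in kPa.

K_a = (1 − sin φ)/(1 + sin φ) = 0.3484.
σ_h = K_a γ z = 0.3484 × 16.9 × 7.3 = 42.98 kPa.

43.0 kPa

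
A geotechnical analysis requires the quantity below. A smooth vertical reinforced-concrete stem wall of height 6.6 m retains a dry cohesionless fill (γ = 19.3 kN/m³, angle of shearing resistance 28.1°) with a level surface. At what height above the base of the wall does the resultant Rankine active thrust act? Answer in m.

K_a = 0.3596.
The pressure distribution is triangular, so the resultant acts at H/3 above the base = 6.6/3 = 2.200 m.

2.20 m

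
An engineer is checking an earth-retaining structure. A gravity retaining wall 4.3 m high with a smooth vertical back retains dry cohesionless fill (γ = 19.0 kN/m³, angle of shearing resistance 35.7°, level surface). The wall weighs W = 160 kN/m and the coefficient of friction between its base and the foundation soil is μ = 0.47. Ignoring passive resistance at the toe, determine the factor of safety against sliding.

1.63

K_a = tan²(45° − 35.7°/2) = 0.2630.
P_a = ½K_aγH² = 0.5×0.2630×19.0×4.3² = 46.20 kN/m, acting at H/3 = 1.433 m above the base.
FS_sliding = μW / P_a = 0.47×160 / 46.20 = 1.628.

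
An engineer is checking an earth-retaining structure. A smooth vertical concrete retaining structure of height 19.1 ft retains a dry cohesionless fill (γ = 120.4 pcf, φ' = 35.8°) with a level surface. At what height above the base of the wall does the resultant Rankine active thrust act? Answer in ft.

K_a = 0.2619.
The pressure distribution is triangular, so the resultant acts at H/3 above the base = 19.1/3 = 6.367 ft.

6.37 ft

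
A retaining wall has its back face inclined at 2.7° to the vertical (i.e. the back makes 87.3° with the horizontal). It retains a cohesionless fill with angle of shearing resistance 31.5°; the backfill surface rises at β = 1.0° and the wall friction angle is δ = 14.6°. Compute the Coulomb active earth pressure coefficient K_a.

K_a = sin²(α+φ) / [sin²α · sin(α−δ) · (1 + √{sin(φ+δ)sin(φ−β) / (sin(α−δ)sin(α+β))})²].
With α = 87.3°, φ = 31.5°, δ = 14.6°, β = 1.0°: K_a = 0.3075.

0.308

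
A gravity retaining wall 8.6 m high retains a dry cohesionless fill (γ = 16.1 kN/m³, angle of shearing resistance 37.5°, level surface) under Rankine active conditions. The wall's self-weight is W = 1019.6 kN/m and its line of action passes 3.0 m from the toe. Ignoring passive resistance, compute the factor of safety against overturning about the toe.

7.37

K_a = tan²(45° − 37.5°/2) = 0.2432.
P_a = ½K_aγH² = 0.5×0.2432×16.1×8.6² = 144.8 kN/m, acting at H/3 = 2.867 m above the base.
Overturning moment M_o = P_a × H/3 = 144.8 × 2.867 = 415.1.
Resisting moment M_r = W × 3.0 = 1019.6 × 3.0 = 3059.
FS_overturning = M_r/M_o = 3059/415.1 = 7.369.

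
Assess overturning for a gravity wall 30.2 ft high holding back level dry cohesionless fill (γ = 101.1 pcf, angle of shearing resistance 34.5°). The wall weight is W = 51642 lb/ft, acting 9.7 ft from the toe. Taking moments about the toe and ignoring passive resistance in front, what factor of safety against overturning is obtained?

K_a = tan²(45° − 34.5°/2) = 0.2768.
P_a = ½K_aγH² = 0.5×0.2768×101.1×30.2² = 12760 lb/ft, acting at H/3 = 10.07 ft above the base.
Overturning moment M_o = P_a × H/3 = 12760 × 10.07 = 128500.
Resisting moment M_r = W × 9.7 = 51642 × 9.7 = 500900.
FS_overturning = M_r/M_o = 500900/128500 = 3.899.

3.90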